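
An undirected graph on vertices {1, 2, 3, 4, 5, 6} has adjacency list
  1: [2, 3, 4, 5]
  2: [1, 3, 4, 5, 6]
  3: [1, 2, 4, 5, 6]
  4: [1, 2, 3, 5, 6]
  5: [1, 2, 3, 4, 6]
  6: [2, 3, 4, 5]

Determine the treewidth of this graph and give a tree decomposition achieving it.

Treewidth 4.
Bags: B1 = {1, 2, 3, 4, 5}  B2 = {2, 3, 4, 5, 6}
Tree: B1–B2

Each bag holds 5 vertices, so the decomposition has width 4, which upper-bounds the treewidth. For the lower bound, the 5 vertices {1, 2, 3, 4, 5} are pairwise adjacent, and any tree decomposition puts a clique entirely inside one bag — forcing width ≥ 4. The upper and lower bounds meet at 4, so that is the treewidth.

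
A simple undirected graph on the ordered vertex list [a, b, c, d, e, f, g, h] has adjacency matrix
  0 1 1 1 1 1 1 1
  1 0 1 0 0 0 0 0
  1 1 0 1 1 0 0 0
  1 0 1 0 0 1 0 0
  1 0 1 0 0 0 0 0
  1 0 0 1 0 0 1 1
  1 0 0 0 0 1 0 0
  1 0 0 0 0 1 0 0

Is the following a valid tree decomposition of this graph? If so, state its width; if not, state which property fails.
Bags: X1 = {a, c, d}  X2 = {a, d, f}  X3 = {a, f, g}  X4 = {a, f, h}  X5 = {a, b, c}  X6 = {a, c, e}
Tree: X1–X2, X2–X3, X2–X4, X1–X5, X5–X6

Yes; width 2.

Vertex coverage: the bags together contain {a, b, c, d, e, f, g, h}, the full vertex set. Edge coverage: each edge of G has both endpoints in at least one bag. Running intersection: for every vertex, the bags containing it form a connected subtree. All three properties hold, so this is a valid tree decomposition of width max|bag| − 1 = 2, and hence tw(G) ≤ 2.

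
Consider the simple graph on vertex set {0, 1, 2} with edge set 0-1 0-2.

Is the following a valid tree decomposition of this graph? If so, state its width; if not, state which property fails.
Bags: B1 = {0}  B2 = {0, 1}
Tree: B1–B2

A tree decomposition must satisfy three properties: every vertex lies in some bag; for every edge, both endpoints lie together in some bag; and for every vertex, the bags containing it form a connected subtree. Here vertex 2 appears in no bag, so the decomposition is invalid.

No — vertex 2 appears in no bag.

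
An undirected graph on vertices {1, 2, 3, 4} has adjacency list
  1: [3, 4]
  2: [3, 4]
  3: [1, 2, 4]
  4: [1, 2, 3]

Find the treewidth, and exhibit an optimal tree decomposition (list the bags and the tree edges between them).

Each bag holds 3 vertices, so the decomposition has width 2, which upper-bounds the treewidth. On the other hand G contains the 3-clique {1, 3, 4}. A clique must lie in a single bag of any decomposition, so no decomposition can have width below 2. The upper and lower bounds meet at 2, so that is the treewidth.

Treewidth 2.
One optimal decomposition is:
Bags: B1 = {1, 3, 4}  B2 = {2, 3, 4}
Tree: B1–B2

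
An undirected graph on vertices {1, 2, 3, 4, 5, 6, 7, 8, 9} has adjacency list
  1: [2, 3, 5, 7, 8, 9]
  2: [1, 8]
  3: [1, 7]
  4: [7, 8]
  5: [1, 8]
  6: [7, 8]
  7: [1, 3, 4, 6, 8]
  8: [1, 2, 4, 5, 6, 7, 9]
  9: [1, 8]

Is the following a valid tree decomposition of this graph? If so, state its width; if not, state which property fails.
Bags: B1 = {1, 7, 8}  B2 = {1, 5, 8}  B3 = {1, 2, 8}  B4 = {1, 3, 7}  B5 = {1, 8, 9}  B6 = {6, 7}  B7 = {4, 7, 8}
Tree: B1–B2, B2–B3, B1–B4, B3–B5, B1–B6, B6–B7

A tree decomposition must satisfy three properties: every vertex lies in some bag; for every edge, both endpoints lie together in some bag; and for every vertex, the bags containing it form a connected subtree. Here edge (8,6) lies in no bag, so the decomposition is invalid.

No — edge (8,6) lies in no bag.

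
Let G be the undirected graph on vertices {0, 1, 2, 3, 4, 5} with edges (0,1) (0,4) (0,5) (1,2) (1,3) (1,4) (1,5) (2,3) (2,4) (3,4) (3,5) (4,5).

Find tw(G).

3

A width-3 tree decomposition is:
Bags: B1 = {1, 3, 4, 5}  B2 = {0, 1, 4, 5}  B3 = {1, 2, 3, 4}
Tree: B1–B2, B1–B3
Each bag holds 4 vertices, so the decomposition has width 3, which upper-bounds the treewidth. On the other hand G contains the 4-clique {0, 1, 4, 5}. A clique must lie in a single bag of any decomposition, so no decomposition can have width below 3. Hence tw(G) = 3 exactly.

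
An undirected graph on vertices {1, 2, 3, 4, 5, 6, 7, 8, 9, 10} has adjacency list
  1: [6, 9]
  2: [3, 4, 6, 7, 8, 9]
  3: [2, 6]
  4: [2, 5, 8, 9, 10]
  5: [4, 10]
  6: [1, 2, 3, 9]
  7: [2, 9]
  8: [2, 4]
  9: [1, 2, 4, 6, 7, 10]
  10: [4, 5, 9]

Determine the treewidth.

2

A width-2 tree decomposition is:
Bags: B1 = {2, 4, 9}  B2 = {2, 4, 8}  B3 = {2, 7, 9}  B4 = {2, 6, 9}  B5 = {4, 9, 10}  B6 = {4, 5, 10}  B7 = {2, 3, 6}  B8 = {1, 6, 9}
Tree: B1–B2, B1–B3, B1–B4, B1–B5, B5–B6, B4–B7, B4–B8
Every bag has size at most 3, so the width is 3 − 1 = 2 and tw(G) ≤ 2. Conversely, {1, 6, 9} is a clique of size 3, and the vertices of any clique must share a bag in every tree decomposition; so some bag has ≥ 3 vertices and tw(G) ≥ 2. Hence tw(G) = 2 exactly.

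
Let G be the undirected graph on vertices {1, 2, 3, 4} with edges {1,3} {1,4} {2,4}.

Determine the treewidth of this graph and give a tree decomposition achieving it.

Each bag holds 2 vertices, so the decomposition has width 1, which upper-bounds the treewidth. Since G has at least one edge (e.g. 1–4), it is not an edgeless graph, so tw(G) ≥ 1. Combining the bounds, tw(G) = 1.

Treewidth 1.
One such decomposition:
Bags: B1 = {1, 4}  B2 = {2, 4}  B3 = {1, 3}
Tree: B1–B2, B1–B3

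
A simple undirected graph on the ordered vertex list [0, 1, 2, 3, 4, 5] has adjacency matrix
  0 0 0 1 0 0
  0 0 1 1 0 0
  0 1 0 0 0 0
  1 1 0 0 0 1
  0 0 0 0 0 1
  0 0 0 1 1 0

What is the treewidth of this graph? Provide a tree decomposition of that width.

Every bag has size at most 2, so the width is 2 − 1 = 1 and tw(G) ≤ 1. Any graph with an edge has treewidth ≥ 1, and G has the edge 5–4. Therefore the treewidth is 1.

Treewidth 1.
Bags: B1 = {4, 5}  B2 = {3, 5}  B3 = {0, 3}  B4 = {1, 3}  B5 = {1, 2}
Tree: B1–B2, B2–B3, B2–B4, B4–B5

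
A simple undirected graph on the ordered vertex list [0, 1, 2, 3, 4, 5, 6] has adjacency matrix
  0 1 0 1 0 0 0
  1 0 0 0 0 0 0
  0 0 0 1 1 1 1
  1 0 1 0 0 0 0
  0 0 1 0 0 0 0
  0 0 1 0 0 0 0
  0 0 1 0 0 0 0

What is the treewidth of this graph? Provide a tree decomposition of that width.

Treewidth 1.
Bags: B1 = {2, 3}  B2 = {2, 6}  B3 = {0, 3}  B4 = {0, 1}  B5 = {2, 4}  B6 = {2, 5}
Tree: B1–B2, B1–B3, B3–B4, B2–B5, B2–B6

Every bag has size at most 2, so the width is 2 − 1 = 1 and tw(G) ≤ 1. G has an edge, so its treewidth is at least 1. Hence tw(G) = 1 exactly.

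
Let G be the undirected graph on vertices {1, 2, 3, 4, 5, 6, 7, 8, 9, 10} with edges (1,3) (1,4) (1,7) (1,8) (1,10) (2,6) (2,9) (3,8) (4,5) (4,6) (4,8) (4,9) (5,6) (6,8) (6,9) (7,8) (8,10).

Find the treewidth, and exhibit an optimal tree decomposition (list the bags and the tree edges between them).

Treewidth 2.
One such decomposition:
Bags: B1 = {1, 4, 8}  B2 = {4, 6, 8}  B3 = {1, 7, 8}  B4 = {4, 5, 6}  B5 = {4, 6, 9}  B6 = {2, 6, 9}  B7 = {1, 8, 10}  B8 = {1, 3, 8}
Tree: B1–B2, B1–B3, B2–B4, B2–B5, B5–B6, B3–B7, B7–B8

Each bag holds 3 vertices, so the decomposition has width 2, which upper-bounds the treewidth. For the lower bound, the 3 vertices {1, 8, 10} are pairwise adjacent, and any tree decomposition puts a clique entirely inside one bag — forcing width ≥ 2. The upper and lower bounds meet at 2, so that is the treewidth.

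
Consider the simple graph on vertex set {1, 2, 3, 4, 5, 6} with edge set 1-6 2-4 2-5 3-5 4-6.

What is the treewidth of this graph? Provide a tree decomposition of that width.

Each bag holds 2 vertices, so the decomposition has width 1, which upper-bounds the treewidth. Since G has at least one edge (e.g. 1–6), it is not an edgeless graph, so tw(G) ≥ 1. Hence tw(G) = 1 exactly.

Treewidth 1.
One optimal decomposition is:
Bags: B1 = {1, 6}  B2 = {4, 6}  B3 = {2, 4}  B4 = {2, 5}  B5 = {3, 5}
Tree: B1–B2, B2–B3, B3–B4, B4–B5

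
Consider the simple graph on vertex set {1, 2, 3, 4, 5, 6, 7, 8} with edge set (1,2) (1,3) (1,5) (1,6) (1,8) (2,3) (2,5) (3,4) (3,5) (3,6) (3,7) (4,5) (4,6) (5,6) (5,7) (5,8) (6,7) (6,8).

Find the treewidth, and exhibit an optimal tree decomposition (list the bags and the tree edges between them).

Treewidth 3.
Bags: B1 = {1, 3, 5, 6}  B2 = {3, 5, 6, 7}  B3 = {1, 5, 6, 8}  B4 = {1, 2, 3, 5}  B5 = {3, 4, 5, 6}
Tree: B1–B2, B1–B3, B1–B4, B1–B5

The largest bag has 4 vertices, giving width 3; this decomposition certifies tw(G) ≤ 3. Conversely, {1, 5, 6, 8} is a clique of size 4, and the vertices of any clique must share a bag in every tree decomposition; so some bag has ≥ 4 vertices and tw(G) ≥ 3. The upper and lower bounds meet at 3, so that is the treewidth.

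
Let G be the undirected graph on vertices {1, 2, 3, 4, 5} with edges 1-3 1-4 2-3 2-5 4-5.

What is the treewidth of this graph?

A width-2 tree decomposition is:
Bags: B1 = {1, 3, 4}  B2 = {2, 3, 4}  B3 = {2, 4, 5}
Tree: B1–B2, B2–B3
Every bag has size at most 3, so the width is 3 − 1 = 2 and tw(G) ≤ 2. The edges 4–1–3–2–5–4 form a cycle, so G is not a tree and its treewidth is at least 2. The upper and lower bounds meet at 2, so that is the treewidth.

2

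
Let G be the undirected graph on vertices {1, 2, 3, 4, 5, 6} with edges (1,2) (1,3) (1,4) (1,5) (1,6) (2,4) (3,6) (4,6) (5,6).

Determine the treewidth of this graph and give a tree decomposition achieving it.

Treewidth 2.
Bags: B1 = {1, 3, 6}  B2 = {1, 5, 6}  B3 = {1, 4, 6}  B4 = {1, 2, 4}
Tree: B1–B2, B1–B3, B3–B4

The largest bag has 3 vertices, giving width 2; this decomposition certifies tw(G) ≤ 2. Conversely, {1, 2, 4} is a clique of size 3, and the vertices of any clique must share a bag in every tree decomposition; so some bag has ≥ 3 vertices and tw(G) ≥ 2. Therefore the treewidth is 2.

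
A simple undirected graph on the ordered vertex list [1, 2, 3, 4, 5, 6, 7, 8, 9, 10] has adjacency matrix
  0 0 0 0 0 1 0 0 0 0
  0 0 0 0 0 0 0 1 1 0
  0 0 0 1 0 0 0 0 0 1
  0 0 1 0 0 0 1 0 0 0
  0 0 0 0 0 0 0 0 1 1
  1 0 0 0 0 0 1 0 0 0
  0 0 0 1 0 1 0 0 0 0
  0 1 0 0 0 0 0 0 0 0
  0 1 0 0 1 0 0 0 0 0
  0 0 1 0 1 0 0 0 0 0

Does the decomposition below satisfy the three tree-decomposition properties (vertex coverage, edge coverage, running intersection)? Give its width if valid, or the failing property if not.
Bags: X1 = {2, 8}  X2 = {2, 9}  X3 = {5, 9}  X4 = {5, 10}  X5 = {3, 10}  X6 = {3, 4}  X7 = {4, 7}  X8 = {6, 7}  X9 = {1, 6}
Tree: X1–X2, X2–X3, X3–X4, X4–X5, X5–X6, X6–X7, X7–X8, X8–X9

Yes; width 1.

Every vertex of G appears in some bag (union = {1, 2, 3, 4, 5, 6, 7, 8, 9, 10}); every edge is covered by a bag; and for each vertex v the set of bags containing v is connected in the bag tree. The decomposition is therefore valid. The largest bag has 2 vertices, so the width is 1.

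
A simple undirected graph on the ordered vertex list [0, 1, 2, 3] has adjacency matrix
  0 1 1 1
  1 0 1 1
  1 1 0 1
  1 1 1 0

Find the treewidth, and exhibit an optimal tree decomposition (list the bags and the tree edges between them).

Treewidth 3.
One optimal decomposition is:
Bags: B1 = {0, 1, 2, 3}
Tree: (single bag)

With just one bag of size 4, the width is 4 − 1 = 3, so tw(G) ≤ 3. For the lower bound, the 4 vertices {0, 1, 2, 3} are pairwise adjacent, and any tree decomposition puts a clique entirely inside one bag — forcing width ≥ 3. Therefore the treewidth is 3.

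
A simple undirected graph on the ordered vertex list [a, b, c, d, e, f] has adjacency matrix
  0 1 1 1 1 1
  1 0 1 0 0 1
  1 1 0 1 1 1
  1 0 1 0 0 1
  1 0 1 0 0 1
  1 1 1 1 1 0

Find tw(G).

3

A width-3 tree decomposition is:
Bags: B1 = {a, c, e, f}  B2 = {a, b, c, f}  B3 = {a, c, d, f}
Tree: B1–B2, B2–B3
The largest bag has 4 vertices, giving width 3; this decomposition certifies tw(G) ≤ 3. For the lower bound, the 4 vertices {a, c, d, f} are pairwise adjacent, and any tree decomposition puts a clique entirely inside one bag — forcing width ≥ 3. Hence tw(G) = 3 exactly.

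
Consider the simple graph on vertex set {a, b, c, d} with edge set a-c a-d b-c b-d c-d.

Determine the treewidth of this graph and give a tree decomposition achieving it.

Each bag holds 3 vertices, so the decomposition has width 2, which upper-bounds the treewidth. For the lower bound, the 3 vertices {a, c, d} are pairwise adjacent, and any tree decomposition puts a clique entirely inside one bag — forcing width ≥ 2. The upper and lower bounds meet at 2, so that is the treewidth.

Treewidth 2.
One optimal decomposition is:
Bags: B1 = {a, c, d}  B2 = {b, c, d}
Tree: B1–B2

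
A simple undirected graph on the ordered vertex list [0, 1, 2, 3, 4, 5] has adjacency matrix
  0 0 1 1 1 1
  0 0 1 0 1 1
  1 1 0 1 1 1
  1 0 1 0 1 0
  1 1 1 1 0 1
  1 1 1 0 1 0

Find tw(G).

A width-3 tree decomposition is:
Bags: B1 = {0, 2, 4, 5}  B2 = {1, 2, 4, 5}  B3 = {0, 2, 3, 4}
Tree: B1–B2, B1–B3
Every bag has size at most 4, so the width is 4 − 1 = 3 and tw(G) ≤ 3. For the lower bound, the 4 vertices {0, 2, 3, 4} are pairwise adjacent, and any tree decomposition puts a clique entirely inside one bag — forcing width ≥ 3. Combining the bounds, tw(G) = 3.

3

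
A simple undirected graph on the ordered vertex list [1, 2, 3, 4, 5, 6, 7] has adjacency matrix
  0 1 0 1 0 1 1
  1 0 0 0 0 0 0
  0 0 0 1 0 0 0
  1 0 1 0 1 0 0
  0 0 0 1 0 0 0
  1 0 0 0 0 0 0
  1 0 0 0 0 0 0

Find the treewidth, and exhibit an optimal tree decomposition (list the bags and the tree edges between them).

Each bag holds 2 vertices, so the decomposition has width 1, which upper-bounds the treewidth. Since G has at least one edge (e.g. 1–4), it is not an edgeless graph, so tw(G) ≥ 1. Hence tw(G) = 1 exactly.

Treewidth 1.
One such decomposition:
Bags: B1 = {1, 4}  B2 = {4, 5}  B3 = {3, 4}  B4 = {1, 6}  B5 = {1, 7}  B6 = {1, 2}
Tree: B1–B2, B1–B3, B1–B4, B1–B5, B5–B6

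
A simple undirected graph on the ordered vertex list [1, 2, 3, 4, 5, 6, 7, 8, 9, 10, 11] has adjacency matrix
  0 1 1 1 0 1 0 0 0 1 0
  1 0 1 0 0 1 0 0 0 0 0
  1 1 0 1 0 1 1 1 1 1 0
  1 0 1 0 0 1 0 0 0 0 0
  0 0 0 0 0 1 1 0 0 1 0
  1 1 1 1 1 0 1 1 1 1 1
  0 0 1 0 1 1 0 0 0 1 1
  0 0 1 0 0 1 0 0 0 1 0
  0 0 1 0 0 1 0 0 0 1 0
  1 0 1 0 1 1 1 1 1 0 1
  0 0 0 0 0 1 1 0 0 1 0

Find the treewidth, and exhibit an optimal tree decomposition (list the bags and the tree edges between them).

Every bag has size at most 4, so the width is 4 − 1 = 3 and tw(G) ≤ 3. On the other hand G contains the 4-clique {6, 7, 10, 11}. A clique must lie in a single bag of any decomposition, so no decomposition can have width below 3. The upper and lower bounds meet at 3, so that is the treewidth.

Treewidth 3.
One such decomposition:
Bags: B1 = {3, 6, 8, 10}  B2 = {3, 6, 9, 10}  B3 = {3, 6, 7, 10}  B4 = {1, 3, 6, 10}  B5 = {1, 2, 3, 6}  B6 = {1, 3, 4, 6}  B7 = {6, 7, 10, 11}  B8 = {5, 6, 7, 10}
Tree: B1–B2, B1–B3, B2–B4, B4–B5, B4–B6, B3–B7, B3–B8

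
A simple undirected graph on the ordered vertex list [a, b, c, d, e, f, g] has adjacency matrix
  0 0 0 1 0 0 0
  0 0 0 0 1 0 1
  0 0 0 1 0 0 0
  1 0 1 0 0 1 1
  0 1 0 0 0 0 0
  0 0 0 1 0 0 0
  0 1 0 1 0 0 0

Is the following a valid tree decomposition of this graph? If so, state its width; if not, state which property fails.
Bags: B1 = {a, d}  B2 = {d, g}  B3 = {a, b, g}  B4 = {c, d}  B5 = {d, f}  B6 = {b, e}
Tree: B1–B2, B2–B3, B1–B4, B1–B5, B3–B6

A tree decomposition must satisfy three properties: every vertex lies in some bag; for every edge, both endpoints lie together in some bag; and for every vertex, the bags containing it form a connected subtree. Here bags containing vertex a are not connected in the tree, so the decomposition is invalid.

No — bags containing vertex a are not connected in the tree.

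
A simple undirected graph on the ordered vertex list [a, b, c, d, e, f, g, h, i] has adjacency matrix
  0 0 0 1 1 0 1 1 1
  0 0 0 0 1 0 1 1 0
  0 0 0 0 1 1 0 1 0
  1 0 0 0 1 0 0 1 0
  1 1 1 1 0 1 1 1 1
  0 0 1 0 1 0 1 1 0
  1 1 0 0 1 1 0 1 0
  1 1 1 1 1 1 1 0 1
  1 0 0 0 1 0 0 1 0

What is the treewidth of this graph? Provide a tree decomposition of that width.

The largest bag has 4 vertices, giving width 3; this decomposition certifies tw(G) ≤ 3. On the other hand G contains the 4-clique {a, d, e, h}. A clique must lie in a single bag of any decomposition, so no decomposition can have width below 3. The upper and lower bounds meet at 3, so that is the treewidth.

Treewidth 3.
Bags: B1 = {e, f, g, h}  B2 = {b, e, g, h}  B3 = {a, e, g, h}  B4 = {c, e, f, h}  B5 = {a, d, e, h}  B6 = {a, e, h, i}
Tree: B1–B2, B1–B3, B1–B4, B3–B5, B3–B6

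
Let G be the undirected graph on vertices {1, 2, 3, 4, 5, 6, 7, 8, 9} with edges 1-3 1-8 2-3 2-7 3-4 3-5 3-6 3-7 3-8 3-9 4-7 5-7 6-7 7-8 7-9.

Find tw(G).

2

A width-2 tree decomposition is:
Bags: B1 = {3, 7, 8}  B2 = {3, 5, 7}  B3 = {3, 4, 7}  B4 = {1, 3, 8}  B5 = {2, 3, 7}  B6 = {3, 6, 7}  B7 = {3, 7, 9}
Tree: B1–B2, B1–B3, B1–B4, B1–B5, B2–B6, B3–B7
The largest bag has 3 vertices, giving width 2; this decomposition certifies tw(G) ≤ 2. Conversely, {1, 3, 8} is a clique of size 3, and the vertices of any clique must share a bag in every tree decomposition; so some bag has ≥ 3 vertices and tw(G) ≥ 2. Therefore the treewidth is 2.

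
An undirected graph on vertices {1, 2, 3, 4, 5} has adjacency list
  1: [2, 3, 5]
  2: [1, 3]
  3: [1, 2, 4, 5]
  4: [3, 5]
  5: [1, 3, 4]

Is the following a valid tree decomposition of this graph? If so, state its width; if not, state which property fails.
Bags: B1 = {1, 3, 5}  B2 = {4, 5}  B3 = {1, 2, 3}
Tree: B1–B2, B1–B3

No — edge (3,4) lies in no bag.

A tree decomposition must satisfy three properties: every vertex lies in some bag; for every edge, both endpoints lie together in some bag; and for every vertex, the bags containing it form a connected subtree. Here edge (3,4) lies in no bag, so the decomposition is invalid.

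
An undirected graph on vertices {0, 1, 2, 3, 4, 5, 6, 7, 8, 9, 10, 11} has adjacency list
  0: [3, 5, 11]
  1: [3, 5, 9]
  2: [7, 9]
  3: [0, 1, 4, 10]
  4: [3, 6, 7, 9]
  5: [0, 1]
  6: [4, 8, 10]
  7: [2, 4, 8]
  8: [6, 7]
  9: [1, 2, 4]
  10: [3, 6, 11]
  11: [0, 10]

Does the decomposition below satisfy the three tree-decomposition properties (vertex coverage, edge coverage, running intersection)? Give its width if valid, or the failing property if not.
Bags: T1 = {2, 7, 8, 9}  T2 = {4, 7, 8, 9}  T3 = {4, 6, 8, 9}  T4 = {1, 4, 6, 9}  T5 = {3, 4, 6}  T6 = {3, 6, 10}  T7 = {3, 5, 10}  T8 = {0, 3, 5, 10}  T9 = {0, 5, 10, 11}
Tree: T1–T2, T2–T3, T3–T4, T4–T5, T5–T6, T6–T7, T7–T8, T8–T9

A tree decomposition must satisfy three properties: every vertex lies in some bag; for every edge, both endpoints lie together in some bag; and for every vertex, the bags containing it form a connected subtree. Here edge (1,3) lies in no bag, so the decomposition is invalid.

No — edge (1,3) lies in no bag.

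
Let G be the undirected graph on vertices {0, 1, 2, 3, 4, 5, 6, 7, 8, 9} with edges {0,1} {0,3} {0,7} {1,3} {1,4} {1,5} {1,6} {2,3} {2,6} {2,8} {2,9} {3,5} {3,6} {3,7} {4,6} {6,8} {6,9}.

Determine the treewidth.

2

A width-2 tree decomposition is:
Bags: B1 = {1, 3, 5}  B2 = {1, 3, 6}  B3 = {2, 3, 6}  B4 = {0, 1, 3}  B5 = {2, 6, 9}  B6 = {1, 4, 6}  B7 = {2, 6, 8}  B8 = {0, 3, 7}
Tree: B1–B2, B2–B3, B1–B4, B3–B5, B2–B6, B5–B7, B4–B8
The largest bag has 3 vertices, giving width 2; this decomposition certifies tw(G) ≤ 2. Conversely, {2, 6, 8} is a clique of size 3, and the vertices of any clique must share a bag in every tree decomposition; so some bag has ≥ 3 vertices and tw(G) ≥ 2. Therefore the treewidth is 2.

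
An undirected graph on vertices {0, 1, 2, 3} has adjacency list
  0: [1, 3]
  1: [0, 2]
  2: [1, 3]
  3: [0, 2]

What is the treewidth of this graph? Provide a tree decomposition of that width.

The largest bag has 3 vertices, giving width 2; this decomposition certifies tw(G) ≤ 2. For the lower bound, G contains the cycle 3–2–1–0–3, so G is not a forest; only forests have treewidth ≤ 1, hence tw(G) ≥ 2. Combining the bounds, tw(G) = 2.

Treewidth 2.
Bags: B1 = {1, 2, 3}  B2 = {0, 1, 3}
Tree: B1–B2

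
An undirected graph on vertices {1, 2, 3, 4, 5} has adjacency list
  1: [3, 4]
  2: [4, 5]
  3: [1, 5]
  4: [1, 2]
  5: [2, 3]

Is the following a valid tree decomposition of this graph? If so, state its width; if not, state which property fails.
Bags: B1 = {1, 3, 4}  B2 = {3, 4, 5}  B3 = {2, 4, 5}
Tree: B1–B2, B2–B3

Yes; width 2.

Checking the three conditions: (i) the bags cover all of {1, 2, 3, 4, 5}; (ii) for each edge, some bag contains both endpoints; (iii) the bags containing any fixed vertex form a subtree. All hold, so the decomposition is valid with width 3 − 1 = 2.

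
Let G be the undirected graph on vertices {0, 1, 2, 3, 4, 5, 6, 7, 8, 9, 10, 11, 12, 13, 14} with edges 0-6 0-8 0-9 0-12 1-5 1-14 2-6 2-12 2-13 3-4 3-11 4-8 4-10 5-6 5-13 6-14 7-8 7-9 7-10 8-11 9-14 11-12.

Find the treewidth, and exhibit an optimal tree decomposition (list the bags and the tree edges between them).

The largest bag has 4 vertices, giving width 3; this decomposition certifies tw(G) ≤ 3. For the lower bound: the 4 vertex sets {1,5,13}, {14}, {6}, {0,2,9,12} are disjoint, each induces a connected subgraph, and every pair is joined by at least one edge of G. Contracting each set to a single vertex therefore yields K_{4} as a minor, and since treewidth is minor-monotone, tw(G) ≥ tw(K_{4}) = 3. The upper and lower bounds meet at 3, so that is the treewidth.

Treewidth 3.
One optimal decomposition is:
Bags: B1 = {1, 5, 13, 14}  B2 = {5, 6, 13, 14}  B3 = {2, 6, 13, 14}  B4 = {2, 6, 9, 14}  B5 = {0, 2, 6, 9}  B6 = {0, 2, 9, 12}  B7 = {0, 7, 9, 12}  B8 = {0, 7, 8, 12}  B9 = {7, 8, 11, 12}  B10 = {7, 8, 10, 11}  B11 = {4, 8, 10, 11}  B12 = {3, 4, 10, 11}
Tree: B1–B2, B2–B3, B3–B4, B4–B5, B5–B6, B6–B7, B7–B8, B8–B9, B9–B10, B10–B11, B11–B12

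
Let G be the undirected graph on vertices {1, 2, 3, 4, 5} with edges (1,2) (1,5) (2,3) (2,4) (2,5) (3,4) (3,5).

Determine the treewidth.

2

A width-2 tree decomposition is:
Bags: B1 = {1, 2, 5}  B2 = {2, 3, 5}  B3 = {2, 3, 4}
Tree: B1–B2, B2–B3
Every bag has size at most 3, so the width is 3 − 1 = 2 and tw(G) ≤ 2. On the other hand G contains the 3-clique {1, 2, 5}. A clique must lie in a single bag of any decomposition, so no decomposition can have width below 2. Hence tw(G) = 2 exactly.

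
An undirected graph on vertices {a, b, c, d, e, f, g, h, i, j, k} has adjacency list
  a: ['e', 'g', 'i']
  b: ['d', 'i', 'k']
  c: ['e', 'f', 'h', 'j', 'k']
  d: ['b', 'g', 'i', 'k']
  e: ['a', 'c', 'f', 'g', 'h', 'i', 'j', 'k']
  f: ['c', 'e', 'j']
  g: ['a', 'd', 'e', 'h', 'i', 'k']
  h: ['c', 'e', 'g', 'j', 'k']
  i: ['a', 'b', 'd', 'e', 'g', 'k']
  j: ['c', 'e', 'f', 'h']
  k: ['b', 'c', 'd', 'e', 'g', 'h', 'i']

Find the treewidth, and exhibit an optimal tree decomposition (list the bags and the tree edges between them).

Each bag holds 4 vertices, so the decomposition has width 3, which upper-bounds the treewidth. Conversely, {d, g, i, k} is a clique of size 4, and the vertices of any clique must share a bag in every tree decomposition; so some bag has ≥ 4 vertices and tw(G) ≥ 3. Combining the bounds, tw(G) = 3.

Treewidth 3.
One such decomposition:
Bags: B1 = {c, e, h, k}  B2 = {e, g, h, k}  B3 = {e, g, i, k}  B4 = {d, g, i, k}  B5 = {a, e, g, i}  B6 = {b, d, i, k}  B7 = {c, e, h, j}  B8 = {c, e, f, j}
Tree: B1–B2, B2–B3, B3–B4, B3–B5, B4–B6, B1–B7, B7–B8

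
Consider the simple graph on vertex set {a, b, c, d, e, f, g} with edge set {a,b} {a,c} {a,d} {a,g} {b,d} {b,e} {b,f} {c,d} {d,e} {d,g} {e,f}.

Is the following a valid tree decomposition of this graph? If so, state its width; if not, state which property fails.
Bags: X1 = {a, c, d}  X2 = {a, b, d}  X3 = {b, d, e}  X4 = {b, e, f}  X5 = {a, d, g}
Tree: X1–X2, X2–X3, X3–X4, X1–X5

Vertex coverage: the bags together contain {a, b, c, d, e, f, g}, the full vertex set. Edge coverage: each edge of G has both endpoints in at least one bag. Running intersection: for every vertex, the bags containing it form a connected subtree. All three properties hold, so this is a valid tree decomposition of width max|bag| − 1 = 2, and hence tw(G) ≤ 2.

Yes; width 2.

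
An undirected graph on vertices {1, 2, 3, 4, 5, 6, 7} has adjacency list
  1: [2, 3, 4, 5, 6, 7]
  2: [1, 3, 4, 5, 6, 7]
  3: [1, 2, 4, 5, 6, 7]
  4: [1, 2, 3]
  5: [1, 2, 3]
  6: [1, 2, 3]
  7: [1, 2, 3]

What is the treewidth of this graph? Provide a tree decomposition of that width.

The largest bag has 4 vertices, giving width 3; this decomposition certifies tw(G) ≤ 3. For the lower bound, the 4 vertices {1, 2, 3, 4} are pairwise adjacent, and any tree decomposition puts a clique entirely inside one bag — forcing width ≥ 3. Therefore the treewidth is 3.

Treewidth 3.
One such decomposition:
Bags: B1 = {1, 2, 3, 7}  B2 = {1, 2, 3, 4}  B3 = {1, 2, 3, 5}  B4 = {1, 2, 3, 6}
Tree: B1–B2, B2–B3, B2–B4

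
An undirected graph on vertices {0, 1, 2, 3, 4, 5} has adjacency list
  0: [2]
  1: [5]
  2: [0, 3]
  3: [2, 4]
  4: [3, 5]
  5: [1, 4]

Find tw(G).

1

A width-1 tree decomposition is:
Bags: B1 = {1, 5}  B2 = {4, 5}  B3 = {3, 4}  B4 = {2, 3}  B5 = {0, 2}
Tree: B1–B2, B2–B3, B3–B4, B4–B5
The largest bag has 2 vertices, giving width 1; this decomposition certifies tw(G) ≤ 1. G has an edge, so its treewidth is at least 1. Combining the bounds, tw(G) = 1.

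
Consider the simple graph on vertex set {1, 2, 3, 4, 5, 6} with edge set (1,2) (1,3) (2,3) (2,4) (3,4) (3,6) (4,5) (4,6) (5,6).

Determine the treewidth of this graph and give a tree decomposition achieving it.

The largest bag has 3 vertices, giving width 2; this decomposition certifies tw(G) ≤ 2. For the lower bound, the 3 vertices {1, 2, 3} are pairwise adjacent, and any tree decomposition puts a clique entirely inside one bag — forcing width ≥ 2. Therefore the treewidth is 2.

Treewidth 2.
One optimal decomposition is:
Bags: B1 = {1, 2, 3}  B2 = {2, 3, 4}  B3 = {3, 4, 6}  B4 = {4, 5, 6}
Tree: B1–B2, B2–B3, B3–B4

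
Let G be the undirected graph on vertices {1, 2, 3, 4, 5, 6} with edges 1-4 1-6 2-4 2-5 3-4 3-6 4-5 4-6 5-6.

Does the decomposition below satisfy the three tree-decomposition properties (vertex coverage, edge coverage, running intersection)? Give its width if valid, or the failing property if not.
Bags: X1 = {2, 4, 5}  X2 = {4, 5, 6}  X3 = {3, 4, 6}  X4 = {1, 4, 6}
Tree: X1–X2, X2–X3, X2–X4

Yes; width 2.

Every vertex of G appears in some bag (union = {1, 2, 3, 4, 5, 6}); every edge is covered by a bag; and for each vertex v the set of bags containing v is connected in the bag tree. The decomposition is therefore valid. The largest bag has 3 vertices, so the width is 2.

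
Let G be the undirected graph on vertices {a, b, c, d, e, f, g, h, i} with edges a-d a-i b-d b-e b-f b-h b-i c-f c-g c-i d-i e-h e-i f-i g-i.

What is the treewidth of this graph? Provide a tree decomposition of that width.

Each bag holds 3 vertices, so the decomposition has width 2, which upper-bounds the treewidth. On the other hand G contains the 3-clique {b, e, h}. A clique must lie in a single bag of any decomposition, so no decomposition can have width below 2. Combining the bounds, tw(G) = 2.

Treewidth 2.
One optimal decomposition is:
Bags: B1 = {c, f, i}  B2 = {b, f, i}  B3 = {b, e, i}  B4 = {c, g, i}  B5 = {b, e, h}  B6 = {b, d, i}  B7 = {a, d, i}
Tree: B1–B2, B2–B3, B1–B4, B3–B5, B2–B6, B6–B7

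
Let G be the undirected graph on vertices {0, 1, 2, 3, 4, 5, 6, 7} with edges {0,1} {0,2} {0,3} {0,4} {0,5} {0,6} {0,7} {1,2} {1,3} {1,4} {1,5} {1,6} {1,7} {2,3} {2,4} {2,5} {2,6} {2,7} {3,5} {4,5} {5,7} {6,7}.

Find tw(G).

A width-4 tree decomposition is:
Bags: B1 = {0, 1, 2, 5, 7}  B2 = {0, 1, 2, 4, 5}  B3 = {0, 1, 2, 3, 5}  B4 = {0, 1, 2, 6, 7}
Tree: B1–B2, B2–B3, B1–B4
Each bag holds 5 vertices, so the decomposition has width 4, which upper-bounds the treewidth. Conversely, {0, 1, 2, 3, 5} is a clique of size 5, and the vertices of any clique must share a bag in every tree decomposition; so some bag has ≥ 5 vertices and tw(G) ≥ 4. The upper and lower bounds meet at 4, so that is the treewidth.

4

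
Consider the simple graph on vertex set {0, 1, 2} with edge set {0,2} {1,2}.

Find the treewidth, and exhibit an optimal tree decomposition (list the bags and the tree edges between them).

Treewidth 1.
One optimal decomposition is:
Bags: B1 = {1, 2}  B2 = {0, 2}
Tree: B1–B2

The largest bag has 2 vertices, giving width 1; this decomposition certifies tw(G) ≤ 1. G has an edge, so its treewidth is at least 1. The upper and lower bounds meet at 1, so that is the treewidth.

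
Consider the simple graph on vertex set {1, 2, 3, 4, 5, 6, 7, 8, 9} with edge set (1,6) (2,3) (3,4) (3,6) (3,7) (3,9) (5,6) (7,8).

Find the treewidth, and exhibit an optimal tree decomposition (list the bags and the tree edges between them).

Treewidth 1.
One optimal decomposition is:
Bags: B1 = {3, 6}  B2 = {5, 6}  B3 = {3, 4}  B4 = {3, 7}  B5 = {7, 8}  B6 = {2, 3}  B7 = {1, 6}  B8 = {3, 9}
Tree: B1–B2, B1–B3, B3–B4, B4–B5, B4–B6, B2–B7, B3–B8

The largest bag has 2 vertices, giving width 1; this decomposition certifies tw(G) ≤ 1. Since G has at least one edge (e.g. 3–6), it is not an edgeless graph, so tw(G) ≥ 1. Hence tw(G) = 1 exactly.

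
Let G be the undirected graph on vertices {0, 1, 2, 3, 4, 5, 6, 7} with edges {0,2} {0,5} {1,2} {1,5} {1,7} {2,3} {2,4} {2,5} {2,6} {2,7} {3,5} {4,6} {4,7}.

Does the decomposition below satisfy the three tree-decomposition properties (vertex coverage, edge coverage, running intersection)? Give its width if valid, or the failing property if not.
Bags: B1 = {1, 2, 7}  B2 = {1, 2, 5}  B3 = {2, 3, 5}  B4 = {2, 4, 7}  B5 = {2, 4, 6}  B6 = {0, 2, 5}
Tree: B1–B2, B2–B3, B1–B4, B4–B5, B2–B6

Vertex coverage: the bags together contain {0, 1, 2, 3, 4, 5, 6, 7}, the full vertex set. Edge coverage: each edge of G has both endpoints in at least one bag. Running intersection: for every vertex, the bags containing it form a connected subtree. All three properties hold, so this is a valid tree decomposition of width max|bag| − 1 = 2, and hence tw(G) ≤ 2.

Yes; width 2.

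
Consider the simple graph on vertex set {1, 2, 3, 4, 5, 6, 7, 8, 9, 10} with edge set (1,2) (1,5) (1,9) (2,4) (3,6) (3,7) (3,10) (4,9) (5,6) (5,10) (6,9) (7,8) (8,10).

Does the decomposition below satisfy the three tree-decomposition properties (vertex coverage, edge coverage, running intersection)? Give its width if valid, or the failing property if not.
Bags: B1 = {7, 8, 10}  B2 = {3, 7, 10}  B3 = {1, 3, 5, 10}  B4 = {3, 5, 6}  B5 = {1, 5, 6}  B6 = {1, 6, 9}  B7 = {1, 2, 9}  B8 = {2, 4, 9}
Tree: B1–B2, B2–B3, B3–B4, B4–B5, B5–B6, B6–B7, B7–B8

No — bags containing vertex 1 are not connected in the tree.

A tree decomposition must satisfy three properties: every vertex lies in some bag; for every edge, both endpoints lie together in some bag; and for every vertex, the bags containing it form a connected subtree. Here bags containing vertex 1 are not connected in the tree, so the decomposition is invalid.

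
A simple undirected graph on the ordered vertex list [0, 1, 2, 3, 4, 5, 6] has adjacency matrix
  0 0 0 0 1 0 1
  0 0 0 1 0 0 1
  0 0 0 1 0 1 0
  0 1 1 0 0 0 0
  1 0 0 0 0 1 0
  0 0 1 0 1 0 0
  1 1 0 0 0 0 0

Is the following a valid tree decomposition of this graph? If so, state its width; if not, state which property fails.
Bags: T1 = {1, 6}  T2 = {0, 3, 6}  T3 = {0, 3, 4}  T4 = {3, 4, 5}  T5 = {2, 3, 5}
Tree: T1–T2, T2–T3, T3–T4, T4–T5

A tree decomposition must satisfy three properties: every vertex lies in some bag; for every edge, both endpoints lie together in some bag; and for every vertex, the bags containing it form a connected subtree. Here edge (3,1) lies in no bag, so the decomposition is invalid.

No — edge (3,1) lies in no bag.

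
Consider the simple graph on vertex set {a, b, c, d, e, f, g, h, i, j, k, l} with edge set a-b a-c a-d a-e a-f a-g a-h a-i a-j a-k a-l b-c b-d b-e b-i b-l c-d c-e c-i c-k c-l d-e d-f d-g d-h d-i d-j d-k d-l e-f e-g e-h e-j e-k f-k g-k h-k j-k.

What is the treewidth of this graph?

A width-4 tree decomposition is:
Bags: B1 = {a, d, e, j, k}  B2 = {a, d, e, g, k}  B3 = {a, d, e, h, k}  B4 = {a, c, d, e, k}  B5 = {a, b, c, d, e}  B6 = {a, b, c, d, i}  B7 = {a, b, c, d, l}  B8 = {a, d, e, f, k}
Tree: B1–B2, B2–B3, B1–B4, B4–B5, B5–B6, B6–B7, B2–B8
Every bag has size at most 5, so the width is 5 − 1 = 4 and tw(G) ≤ 4. For the lower bound, the 5 vertices {a, d, e, f, k} are pairwise adjacent, and any tree decomposition puts a clique entirely inside one bag — forcing width ≥ 4. The upper and lower bounds meet at 4, so that is the treewidth.

4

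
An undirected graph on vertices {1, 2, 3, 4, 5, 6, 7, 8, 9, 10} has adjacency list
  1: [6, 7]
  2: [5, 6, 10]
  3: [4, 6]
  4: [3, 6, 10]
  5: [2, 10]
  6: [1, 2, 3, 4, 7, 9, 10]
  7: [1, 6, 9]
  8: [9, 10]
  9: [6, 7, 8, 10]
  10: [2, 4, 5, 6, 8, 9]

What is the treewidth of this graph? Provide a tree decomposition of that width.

Treewidth 2.
One such decomposition:
Bags: B1 = {2, 6, 10}  B2 = {4, 6, 10}  B3 = {2, 5, 10}  B4 = {6, 9, 10}  B5 = {6, 7, 9}  B6 = {8, 9, 10}  B7 = {1, 6, 7}  B8 = {3, 4, 6}
Tree: B1–B2, B1–B3, B2–B4, B4–B5, B4–B6, B5–B7, B2–B8

Each bag holds 3 vertices, so the decomposition has width 2, which upper-bounds the treewidth. For the lower bound, the 3 vertices {8, 9, 10} are pairwise adjacent, and any tree decomposition puts a clique entirely inside one bag — forcing width ≥ 2. Therefore the treewidth is 2.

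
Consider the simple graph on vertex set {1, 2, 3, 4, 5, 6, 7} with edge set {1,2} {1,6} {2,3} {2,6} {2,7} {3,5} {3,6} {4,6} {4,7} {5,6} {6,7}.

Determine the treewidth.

A width-2 tree decomposition is:
Bags: B1 = {4, 6, 7}  B2 = {2, 6, 7}  B3 = {1, 2, 6}  B4 = {2, 3, 6}  B5 = {3, 5, 6}
Tree: B1–B2, B2–B3, B2–B4, B4–B5
Each bag holds 3 vertices, so the decomposition has width 2, which upper-bounds the treewidth. Conversely, {1, 2, 6} is a clique of size 3, and the vertices of any clique must share a bag in every tree decomposition; so some bag has ≥ 3 vertices and tw(G) ≥ 2. The upper and lower bounds meet at 2, so that is the treewidth.

2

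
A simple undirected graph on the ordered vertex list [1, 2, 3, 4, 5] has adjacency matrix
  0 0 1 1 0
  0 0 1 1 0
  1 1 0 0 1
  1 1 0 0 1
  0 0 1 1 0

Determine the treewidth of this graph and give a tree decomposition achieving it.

Treewidth 2.
One optimal decomposition is:
Bags: B1 = {1, 3, 4}  B2 = {2, 3, 4}  B3 = {3, 4, 5}
Tree: B1–B2, B2–B3

The largest bag has 3 vertices, giving width 2; this decomposition certifies tw(G) ≤ 2. The edges 1–4–2–3–1 form a cycle, so G is not a tree and its treewidth is at least 2. The upper and lower bounds meet at 2, so that is the treewidth.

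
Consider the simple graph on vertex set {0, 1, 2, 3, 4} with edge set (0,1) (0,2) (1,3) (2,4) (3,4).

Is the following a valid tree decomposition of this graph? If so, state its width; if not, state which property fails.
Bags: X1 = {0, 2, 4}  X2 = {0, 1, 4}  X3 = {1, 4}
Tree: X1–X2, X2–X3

No — vertex 3 appears in no bag.

A tree decomposition must satisfy three properties: every vertex lies in some bag; for every edge, both endpoints lie together in some bag; and for every vertex, the bags containing it form a connected subtree. Here vertex 3 appears in no bag, so the decomposition is invalid.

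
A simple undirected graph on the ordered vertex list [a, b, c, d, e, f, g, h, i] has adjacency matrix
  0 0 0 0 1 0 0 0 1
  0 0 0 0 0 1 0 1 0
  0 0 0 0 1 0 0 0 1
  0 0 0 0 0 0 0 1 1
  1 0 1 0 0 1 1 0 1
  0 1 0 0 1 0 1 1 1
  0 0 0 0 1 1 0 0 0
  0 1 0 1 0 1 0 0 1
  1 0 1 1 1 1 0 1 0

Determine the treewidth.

2

A width-2 tree decomposition is:
Bags: B1 = {e, f, i}  B2 = {f, h, i}  B3 = {a, e, i}  B4 = {d, h, i}  B5 = {b, f, h}  B6 = {c, e, i}  B7 = {e, f, g}
Tree: B1–B2, B1–B3, B2–B4, B2–B5, B3–B6, B1–B7
Each bag holds 3 vertices, so the decomposition has width 2, which upper-bounds the treewidth. On the other hand G contains the 3-clique {e, f, g}. A clique must lie in a single bag of any decomposition, so no decomposition can have width below 2. Therefore the treewidth is 2.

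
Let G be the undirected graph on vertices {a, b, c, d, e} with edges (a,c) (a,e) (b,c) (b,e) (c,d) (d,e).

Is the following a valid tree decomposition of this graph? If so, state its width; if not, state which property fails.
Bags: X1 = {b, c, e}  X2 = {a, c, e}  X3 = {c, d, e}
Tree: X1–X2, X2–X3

Yes; width 2.

Every vertex of G appears in some bag (union = {a, b, c, d, e}); every edge is covered by a bag; and for each vertex v the set of bags containing v is connected in the bag tree. The decomposition is therefore valid. The largest bag has 3 vertices, so the width is 2.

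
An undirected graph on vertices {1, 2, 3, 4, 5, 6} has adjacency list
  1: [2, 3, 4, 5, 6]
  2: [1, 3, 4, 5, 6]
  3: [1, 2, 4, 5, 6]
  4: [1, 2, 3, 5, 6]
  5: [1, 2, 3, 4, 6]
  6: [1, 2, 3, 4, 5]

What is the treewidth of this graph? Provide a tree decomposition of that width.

Treewidth 5.
One such decomposition:
Bags: B1 = {1, 2, 3, 4, 5, 6}
Tree: (single bag)

With just one bag of size 6, the width is 6 − 1 = 5, so tw(G) ≤ 5. Conversely, {1, 2, 3, 4, 5, 6} is a clique of size 6, and the vertices of any clique must share a bag in every tree decomposition; so some bag has ≥ 6 vertices and tw(G) ≥ 5. Combining the bounds, tw(G) = 5.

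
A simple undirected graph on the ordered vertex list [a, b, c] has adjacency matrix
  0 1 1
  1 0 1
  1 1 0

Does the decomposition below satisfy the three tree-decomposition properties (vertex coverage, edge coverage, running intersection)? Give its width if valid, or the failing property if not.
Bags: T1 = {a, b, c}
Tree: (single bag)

Every vertex of G appears in some bag (union = {a, b, c}); every edge is covered by a bag; and for each vertex v the set of bags containing v is connected in the bag tree. The decomposition is therefore valid. The largest bag has 3 vertices, so the width is 2.

Yes; width 2.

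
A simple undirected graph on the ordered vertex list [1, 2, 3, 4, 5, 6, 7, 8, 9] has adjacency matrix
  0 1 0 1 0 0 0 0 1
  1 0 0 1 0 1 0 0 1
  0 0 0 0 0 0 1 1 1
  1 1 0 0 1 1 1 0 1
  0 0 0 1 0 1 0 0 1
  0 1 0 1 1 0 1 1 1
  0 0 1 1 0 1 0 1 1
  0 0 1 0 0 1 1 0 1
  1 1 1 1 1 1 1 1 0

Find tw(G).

3

A width-3 tree decomposition is:
Bags: B1 = {2, 4, 6, 9}  B2 = {4, 5, 6, 9}  B3 = {4, 6, 7, 9}  B4 = {6, 7, 8, 9}  B5 = {1, 2, 4, 9}  B6 = {3, 7, 8, 9}
Tree: B1–B2, B1–B3, B3–B4, B1–B5, B4–B6
The largest bag has 4 vertices, giving width 3; this decomposition certifies tw(G) ≤ 3. On the other hand G contains the 4-clique {3, 7, 8, 9}. A clique must lie in a single bag of any decomposition, so no decomposition can have width below 3. The upper and lower bounds meet at 3, so that is the treewidth.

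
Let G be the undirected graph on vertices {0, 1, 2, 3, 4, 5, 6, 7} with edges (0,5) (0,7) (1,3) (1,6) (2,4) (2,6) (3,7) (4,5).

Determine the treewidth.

2

A width-2 tree decomposition is:
Bags: B1 = {1, 2, 6}  B2 = {1, 2, 3}  B3 = {2, 3, 7}  B4 = {0, 2, 7}  B5 = {0, 2, 5}  B6 = {2, 4, 5}
Tree: B1–B2, B2–B3, B3–B4, B4–B5, B5–B6
Every bag has size at most 3, so the width is 3 − 1 = 2 and tw(G) ≤ 2. The edges 2–6–1–3–7–0–5–4–2 form a cycle, so G is not a tree and its treewidth is at least 2. Therefore the treewidth is 2.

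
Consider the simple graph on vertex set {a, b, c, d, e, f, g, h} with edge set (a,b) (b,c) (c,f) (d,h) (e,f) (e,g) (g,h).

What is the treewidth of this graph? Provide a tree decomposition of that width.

Every bag has size at most 2, so the width is 2 − 1 = 1 and tw(G) ≤ 1. Since G has at least one edge (e.g. d–h), it is not an edgeless graph, so tw(G) ≥ 1. Combining the bounds, tw(G) = 1.

Treewidth 1.
Bags: B1 = {d, h}  B2 = {g, h}  B3 = {e, g}  B4 = {e, f}  B5 = {c, f}  B6 = {b, c}  B7 = {a, b}
Tree: B1–B2, B2–B3, B3–B4, B4–B5, B5–B6, B6–B7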